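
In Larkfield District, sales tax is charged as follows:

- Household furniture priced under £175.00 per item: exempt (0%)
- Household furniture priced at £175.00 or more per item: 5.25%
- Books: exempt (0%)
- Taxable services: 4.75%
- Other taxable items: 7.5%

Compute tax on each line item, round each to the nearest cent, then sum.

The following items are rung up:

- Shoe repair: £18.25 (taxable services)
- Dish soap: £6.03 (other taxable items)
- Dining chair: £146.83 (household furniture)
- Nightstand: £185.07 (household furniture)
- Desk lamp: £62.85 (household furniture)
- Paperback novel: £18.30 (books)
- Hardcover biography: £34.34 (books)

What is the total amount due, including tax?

Shoe repair £18.25: taxable services → 4.75% → £0.87
Dish soap £6.03: other taxable items → 7.5% → £0.45
Dining chair £146.83: household furniture, under £175.00 → 0% → £0.00
Nightstand £185.07: household furniture, £175.00 or more → 5.25% → £9.72
Desk lamp £62.85: household furniture, under £175.00 → 0% → £0.00
Paperback novel £18.30: books → 0% → £0.00
Hardcover biography £34.34: books → 0% → £0.00
Subtotal = £471.67; tax = £11.04; total due = £482.71

£482.71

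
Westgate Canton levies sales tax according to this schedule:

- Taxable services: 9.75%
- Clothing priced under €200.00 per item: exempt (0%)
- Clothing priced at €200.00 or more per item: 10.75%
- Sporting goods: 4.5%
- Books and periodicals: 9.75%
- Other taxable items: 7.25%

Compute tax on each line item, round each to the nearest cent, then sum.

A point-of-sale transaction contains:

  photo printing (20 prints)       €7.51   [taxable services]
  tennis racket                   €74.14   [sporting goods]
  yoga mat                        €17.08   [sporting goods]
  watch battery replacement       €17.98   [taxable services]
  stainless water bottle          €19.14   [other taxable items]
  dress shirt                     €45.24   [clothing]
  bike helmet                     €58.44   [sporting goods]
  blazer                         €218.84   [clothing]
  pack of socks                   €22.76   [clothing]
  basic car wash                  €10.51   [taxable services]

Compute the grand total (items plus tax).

€526.80

Photo printing (20 prints) €7.51: taxable services → 9.75% → €0.73
Tennis racket €74.14: sporting goods → 4.5% → €3.34
Yoga mat €17.08: sporting goods → 4.5% → €0.77
Watch battery replacement €17.98: taxable services → 9.75% → €1.75
Stainless water bottle €19.14: other taxable items → 7.25% → €1.39
Dress shirt €45.24: clothing, under €200.00 → 0% → €0.00
Bike helmet €58.44: sporting goods → 4.5% → €2.63
Blazer €218.84: clothing, €200.00 or more → 10.75% → €23.53
Pack of socks €22.76: clothing, under €200.00 → 0% → €0.00
Basic car wash €10.51: taxable services → 9.75% → €1.02
Subtotal = €491.64; tax = €35.16; total due = €526.80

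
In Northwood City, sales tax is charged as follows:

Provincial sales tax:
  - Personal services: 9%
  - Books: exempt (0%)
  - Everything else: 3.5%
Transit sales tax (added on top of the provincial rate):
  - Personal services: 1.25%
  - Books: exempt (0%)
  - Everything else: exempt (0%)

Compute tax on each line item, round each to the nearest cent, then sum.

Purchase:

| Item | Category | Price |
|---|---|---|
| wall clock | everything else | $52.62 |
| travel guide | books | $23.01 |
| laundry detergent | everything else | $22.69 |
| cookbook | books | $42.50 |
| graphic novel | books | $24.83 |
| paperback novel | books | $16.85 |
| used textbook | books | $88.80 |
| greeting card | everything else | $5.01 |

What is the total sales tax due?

$2.81

Wall clock $52.62: everything else → 3.5% + 0% transit = 3.5% → $1.84
Travel guide $23.01: books → 0% + 0% transit = 0% → $0.00
Laundry detergent $22.69: everything else → 3.5% + 0% transit = 3.5% → $0.79
Cookbook $42.50: books → 0% + 0% transit = 0% → $0.00
Graphic novel $24.83: books → 0% + 0% transit = 0% → $0.00
Paperback novel $16.85: books → 0% + 0% transit = 0% → $0.00
Used textbook $88.80: books → 0% + 0% transit = 0% → $0.00
Greeting card $5.01: everything else → 3.5% + 0% transit = 3.5% → $0.18
Total tax = $1.84 + $0.79 + $0.18 = $2.81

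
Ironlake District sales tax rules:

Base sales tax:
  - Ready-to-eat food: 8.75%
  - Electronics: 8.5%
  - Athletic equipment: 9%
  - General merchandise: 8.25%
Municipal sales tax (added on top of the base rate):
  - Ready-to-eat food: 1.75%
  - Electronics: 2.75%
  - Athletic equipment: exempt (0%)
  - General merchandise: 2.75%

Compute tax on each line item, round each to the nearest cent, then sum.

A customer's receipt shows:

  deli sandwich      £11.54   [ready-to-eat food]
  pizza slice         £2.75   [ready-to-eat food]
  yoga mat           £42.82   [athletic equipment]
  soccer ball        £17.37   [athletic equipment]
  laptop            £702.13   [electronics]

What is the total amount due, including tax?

£862.51

Deli sandwich £11.54: ready-to-eat food → 8.75% + 1.75% municipal = 10.5% → £1.21
Pizza slice £2.75: ready-to-eat food → 8.75% + 1.75% municipal = 10.5% → £0.29
Yoga mat £42.82: athletic equipment → 9% + 0% municipal = 9% → £3.85
Soccer ball £17.37: athletic equipment → 9% + 0% municipal = 9% → £1.56
Laptop £702.13: electronics → 8.5% + 2.75% municipal = 11.25% → £78.99
Subtotal = £776.61; tax = £85.90; total due = £862.51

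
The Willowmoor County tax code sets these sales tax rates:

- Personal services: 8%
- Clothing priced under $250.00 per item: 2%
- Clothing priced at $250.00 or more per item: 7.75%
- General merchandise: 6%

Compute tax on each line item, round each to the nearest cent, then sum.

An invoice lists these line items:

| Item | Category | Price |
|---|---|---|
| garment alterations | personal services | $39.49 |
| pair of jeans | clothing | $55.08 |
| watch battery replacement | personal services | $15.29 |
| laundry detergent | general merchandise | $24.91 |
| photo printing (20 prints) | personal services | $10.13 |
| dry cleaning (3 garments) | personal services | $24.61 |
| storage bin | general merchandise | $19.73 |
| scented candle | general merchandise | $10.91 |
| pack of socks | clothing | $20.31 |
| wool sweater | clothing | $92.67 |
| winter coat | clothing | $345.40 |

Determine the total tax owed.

Garment alterations $39.49: personal services → 8% → $3.16
Pair of jeans $55.08: clothing, under $250.00 → 2% → $1.10
Watch battery replacement $15.29: personal services → 8% → $1.22
Laundry detergent $24.91: general merchandise → 6% → $1.49
Photo printing (20 prints) $10.13: personal services → 8% → $0.81
Dry cleaning (3 garments) $24.61: personal services → 8% → $1.97
Storage bin $19.73: general merchandise → 6% → $1.18
Scented candle $10.91: general merchandise → 6% → $0.65
Pack of socks $20.31: clothing, under $250.00 → 2% → $0.41
Wool sweater $92.67: clothing, under $250.00 → 2% → $1.85
Winter coat $345.40: clothing, $250.00 or more → 7.75% → $26.77
Total tax = $3.16 + $1.10 + $1.22 + $1.49 + $0.81 + $1.97 + $1.18 + $0.65 + $0.41 + $1.85 + $26.77 = $40.61

$40.61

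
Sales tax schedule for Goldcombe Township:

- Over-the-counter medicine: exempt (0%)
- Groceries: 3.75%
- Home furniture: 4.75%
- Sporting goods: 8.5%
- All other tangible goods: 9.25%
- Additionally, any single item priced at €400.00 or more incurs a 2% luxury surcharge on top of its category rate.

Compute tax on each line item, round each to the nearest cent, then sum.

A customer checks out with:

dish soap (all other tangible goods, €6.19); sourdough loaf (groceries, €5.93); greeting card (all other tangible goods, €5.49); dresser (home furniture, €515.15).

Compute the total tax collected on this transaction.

Dish soap €6.19: all other tangible goods → 9.25% → €0.57
Sourdough loaf €5.93: groceries → 3.75% → €0.22
Greeting card €5.49: all other tangible goods → 9.25% → €0.51
Dresser €515.15: home furniture → 4.75% + 2% surcharge = 6.75% → €34.77
Total tax = €0.57 + €0.22 + €0.51 + €34.77 = €36.07

€36.07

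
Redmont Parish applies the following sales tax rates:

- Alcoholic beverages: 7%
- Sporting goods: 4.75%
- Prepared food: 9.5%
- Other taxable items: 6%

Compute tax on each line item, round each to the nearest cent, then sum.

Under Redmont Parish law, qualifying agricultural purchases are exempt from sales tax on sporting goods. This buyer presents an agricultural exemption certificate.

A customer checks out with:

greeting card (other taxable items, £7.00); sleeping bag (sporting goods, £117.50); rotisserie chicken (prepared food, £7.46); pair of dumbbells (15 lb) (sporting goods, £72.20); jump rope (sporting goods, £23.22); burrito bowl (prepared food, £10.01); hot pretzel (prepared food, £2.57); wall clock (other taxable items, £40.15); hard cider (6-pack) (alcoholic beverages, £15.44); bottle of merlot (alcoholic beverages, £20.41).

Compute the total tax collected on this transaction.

£7.24

Greeting card £7.00: other taxable items → 6% → £0.42
Sleeping bag £117.50: sporting goods, buyer-exempt → 0% → £0.00
Rotisserie chicken £7.46: prepared food → 9.5% → £0.71
Pair of dumbbells (15 lb) £72.20: sporting goods, buyer-exempt → 0% → £0.00
Jump rope £23.22: sporting goods, buyer-exempt → 0% → £0.00
Burrito bowl £10.01: prepared food → 9.5% → £0.95
Hot pretzel £2.57: prepared food → 9.5% → £0.24
Wall clock £40.15: other taxable items → 6% → £2.41
Hard cider (6-pack) £15.44: alcoholic beverages → 7% → £1.08
Bottle of merlot £20.41: alcoholic beverages → 7% → £1.43
Total tax = £0.42 + £0.71 + £0.95 + £0.24 + £2.41 + £1.08 + £1.43 = £7.24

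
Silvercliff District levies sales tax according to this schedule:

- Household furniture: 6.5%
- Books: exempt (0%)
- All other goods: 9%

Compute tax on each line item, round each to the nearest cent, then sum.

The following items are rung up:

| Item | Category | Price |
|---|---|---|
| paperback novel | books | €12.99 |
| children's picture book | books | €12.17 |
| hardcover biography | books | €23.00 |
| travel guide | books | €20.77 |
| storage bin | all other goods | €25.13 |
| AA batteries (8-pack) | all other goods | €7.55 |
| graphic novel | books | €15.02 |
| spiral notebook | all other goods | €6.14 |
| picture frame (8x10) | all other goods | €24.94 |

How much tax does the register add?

Paperback novel €12.99: books → 0% → €0.00
Children's picture book €12.17: books → 0% → €0.00
Hardcover biography €23.00: books → 0% → €0.00
Travel guide €20.77: books → 0% → €0.00
Storage bin €25.13: all other goods → 9% → €2.26
AA batteries (8-pack) €7.55: all other goods → 9% → €0.68
Graphic novel €15.02: books → 0% → €0.00
Spiral notebook €6.14: all other goods → 9% → €0.55
Picture frame (8x10) €24.94: all other goods → 9% → €2.24
Total tax = €2.26 + €0.68 + €0.55 + €2.24 = €5.73

€5.73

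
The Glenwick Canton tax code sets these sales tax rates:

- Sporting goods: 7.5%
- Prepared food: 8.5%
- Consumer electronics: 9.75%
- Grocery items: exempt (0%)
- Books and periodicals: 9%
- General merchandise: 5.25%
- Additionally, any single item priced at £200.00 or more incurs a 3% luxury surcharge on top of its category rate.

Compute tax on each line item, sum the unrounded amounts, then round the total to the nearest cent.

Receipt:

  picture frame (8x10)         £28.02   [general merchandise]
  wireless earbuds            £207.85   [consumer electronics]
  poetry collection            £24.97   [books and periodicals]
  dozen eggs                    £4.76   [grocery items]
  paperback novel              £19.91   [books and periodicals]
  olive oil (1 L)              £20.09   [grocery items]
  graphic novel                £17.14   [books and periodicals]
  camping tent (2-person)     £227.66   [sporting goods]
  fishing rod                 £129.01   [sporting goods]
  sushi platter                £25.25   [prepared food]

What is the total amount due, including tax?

£773.94

Picture frame (8x10) £28.02: general merchandise → 5.25% → £1.47105
Wireless earbuds £207.85: consumer electronics → 9.75% + 3% surcharge = 12.75% → £26.500875
Poetry collection £24.97: books and periodicals → 9% → £2.2473
Dozen eggs £4.76: grocery items → 0% → £0.00
Paperback novel £19.91: books and periodicals → 9% → £1.7919
Olive oil (1 L) £20.09: grocery items → 0% → £0.00
Graphic novel £17.14: books and periodicals → 9% → £1.5426
Camping tent (2-person) £227.66: sporting goods → 7.5% + 3% surcharge = 10.5% → £23.9043
Fishing rod £129.01: sporting goods → 7.5% → £9.67575
Sushi platter £25.25: prepared food → 8.5% → £2.14625
Subtotal = £704.66; unrounded tax = £69.280025 → £69.28; total due = £773.94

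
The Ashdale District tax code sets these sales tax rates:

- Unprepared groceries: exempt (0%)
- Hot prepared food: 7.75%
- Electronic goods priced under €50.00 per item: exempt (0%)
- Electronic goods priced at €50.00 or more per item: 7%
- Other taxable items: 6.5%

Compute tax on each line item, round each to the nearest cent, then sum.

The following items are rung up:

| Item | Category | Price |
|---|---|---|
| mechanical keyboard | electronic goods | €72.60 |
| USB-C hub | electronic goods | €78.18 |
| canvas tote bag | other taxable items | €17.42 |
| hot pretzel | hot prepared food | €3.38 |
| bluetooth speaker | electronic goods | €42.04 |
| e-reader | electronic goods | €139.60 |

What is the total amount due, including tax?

Mechanical keyboard €72.60: electronic goods, €50.00 or more → 7% → €5.08
USB-C hub €78.18: electronic goods, €50.00 or more → 7% → €5.47
Canvas tote bag €17.42: other taxable items → 6.5% → €1.13
Hot pretzel €3.38: hot prepared food → 7.75% → €0.26
Bluetooth speaker €42.04: electronic goods, under €50.00 → 0% → €0.00
E-reader €139.60: electronic goods, €50.00 or more → 7% → €9.77
Subtotal = €353.22; tax = €21.71; total due = €374.93

€374.93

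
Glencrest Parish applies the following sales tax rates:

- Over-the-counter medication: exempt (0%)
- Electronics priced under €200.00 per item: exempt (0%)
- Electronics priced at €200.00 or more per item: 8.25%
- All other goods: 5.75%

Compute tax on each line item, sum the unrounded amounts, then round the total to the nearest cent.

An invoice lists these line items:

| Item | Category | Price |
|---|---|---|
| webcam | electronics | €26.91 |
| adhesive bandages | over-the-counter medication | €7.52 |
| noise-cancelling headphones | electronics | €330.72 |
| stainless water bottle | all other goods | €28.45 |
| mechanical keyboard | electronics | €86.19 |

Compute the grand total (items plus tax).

€508.71

Webcam €26.91: electronics, under €200.00 → 0% → €0.00
Adhesive bandages €7.52: over-the-counter medication → 0% → €0.00
Noise-cancelling headphones €330.72: electronics, €200.00 or more → 8.25% → €27.2844
Stainless water bottle €28.45: all other goods → 5.75% → €1.635875
Mechanical keyboard €86.19: electronics, under €200.00 → 0% → €0.00
Subtotal = €479.79; unrounded tax = €28.920275 → €28.92; total due = €508.71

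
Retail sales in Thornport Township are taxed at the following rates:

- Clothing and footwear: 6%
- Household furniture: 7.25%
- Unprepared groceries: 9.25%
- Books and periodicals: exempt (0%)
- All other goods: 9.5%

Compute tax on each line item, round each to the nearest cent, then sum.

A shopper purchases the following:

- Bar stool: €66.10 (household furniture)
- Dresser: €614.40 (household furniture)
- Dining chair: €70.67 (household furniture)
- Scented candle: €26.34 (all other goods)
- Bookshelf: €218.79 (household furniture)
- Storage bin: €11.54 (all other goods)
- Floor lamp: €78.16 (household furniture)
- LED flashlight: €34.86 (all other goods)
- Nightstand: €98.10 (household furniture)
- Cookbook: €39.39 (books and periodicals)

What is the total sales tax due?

Bar stool €66.10: household furniture → 7.25% → €4.79
Dresser €614.40: household furniture → 7.25% → €44.54
Dining chair €70.67: household furniture → 7.25% → €5.12
Scented candle €26.34: all other goods → 9.5% → €2.50
Bookshelf €218.79: household furniture → 7.25% → €15.86
Storage bin €11.54: all other goods → 9.5% → €1.10
Floor lamp €78.16: household furniture → 7.25% → €5.67
LED flashlight €34.86: all other goods → 9.5% → €3.31
Nightstand €98.10: household furniture → 7.25% → €7.11
Cookbook €39.39: books and periodicals → 0% → €0.00
Total tax = €4.79 + €44.54 + €5.12 + €2.50 + €15.86 + €1.10 + €5.67 + €3.31 + €7.11 = €90.00

€90.00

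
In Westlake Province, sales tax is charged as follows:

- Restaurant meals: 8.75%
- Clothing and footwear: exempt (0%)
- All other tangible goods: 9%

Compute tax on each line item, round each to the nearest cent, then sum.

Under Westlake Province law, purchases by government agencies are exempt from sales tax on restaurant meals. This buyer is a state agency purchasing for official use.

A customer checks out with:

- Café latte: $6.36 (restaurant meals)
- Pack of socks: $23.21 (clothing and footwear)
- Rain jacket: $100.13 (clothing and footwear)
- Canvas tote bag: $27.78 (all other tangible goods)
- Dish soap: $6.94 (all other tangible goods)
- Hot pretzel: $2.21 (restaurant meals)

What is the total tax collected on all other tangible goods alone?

Canvas tote bag $27.78: all other tangible goods → 9% → $2.50
Dish soap $6.94: all other tangible goods → 9% → $0.62
Tax on all other tangible goods = $2.50 + $0.62 = $3.12

$3.12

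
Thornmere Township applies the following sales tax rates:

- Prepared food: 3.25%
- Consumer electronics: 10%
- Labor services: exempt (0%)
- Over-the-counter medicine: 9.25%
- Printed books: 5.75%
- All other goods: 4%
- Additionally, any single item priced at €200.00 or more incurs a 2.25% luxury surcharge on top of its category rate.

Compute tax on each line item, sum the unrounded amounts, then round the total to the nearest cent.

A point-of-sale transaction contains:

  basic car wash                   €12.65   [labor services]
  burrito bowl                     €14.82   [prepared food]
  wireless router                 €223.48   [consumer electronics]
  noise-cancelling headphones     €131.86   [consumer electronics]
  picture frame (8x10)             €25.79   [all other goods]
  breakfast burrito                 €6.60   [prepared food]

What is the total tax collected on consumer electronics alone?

Wireless router €223.48: consumer electronics → 10% + 2.25% surcharge = 12.25% → €27.3763
Noise-cancelling headphones €131.86: consumer electronics → 10% → €13.186
Tax on consumer electronics: unrounded sum = €40.5623 → €40.56

€40.56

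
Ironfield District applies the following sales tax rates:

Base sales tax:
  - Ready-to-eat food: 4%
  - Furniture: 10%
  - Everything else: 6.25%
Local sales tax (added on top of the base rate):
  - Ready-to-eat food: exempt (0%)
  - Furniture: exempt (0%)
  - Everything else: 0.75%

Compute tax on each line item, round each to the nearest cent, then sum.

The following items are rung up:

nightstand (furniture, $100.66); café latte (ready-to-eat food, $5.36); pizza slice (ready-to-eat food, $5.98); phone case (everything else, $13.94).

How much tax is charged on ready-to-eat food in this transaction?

$0.45

Café latte $5.36: ready-to-eat food → 4% + 0% local = 4% → $0.21
Pizza slice $5.98: ready-to-eat food → 4% + 0% local = 4% → $0.24
Tax on ready-to-eat food = $0.21 + $0.24 = $0.45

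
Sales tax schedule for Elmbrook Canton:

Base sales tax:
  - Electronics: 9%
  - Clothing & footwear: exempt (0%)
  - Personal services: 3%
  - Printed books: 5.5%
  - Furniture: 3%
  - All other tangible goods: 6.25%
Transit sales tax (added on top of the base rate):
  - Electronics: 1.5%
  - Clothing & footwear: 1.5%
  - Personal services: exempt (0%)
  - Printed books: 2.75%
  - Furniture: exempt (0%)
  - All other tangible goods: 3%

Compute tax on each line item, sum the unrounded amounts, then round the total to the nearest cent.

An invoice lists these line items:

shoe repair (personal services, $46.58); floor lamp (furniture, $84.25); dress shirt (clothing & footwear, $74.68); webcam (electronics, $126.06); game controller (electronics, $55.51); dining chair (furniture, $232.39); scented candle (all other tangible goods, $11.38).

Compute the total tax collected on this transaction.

$32.13

Shoe repair $46.58: personal services → 3% + 0% transit = 3% → $1.3974
Floor lamp $84.25: furniture → 3% + 0% transit = 3% → $2.5275
Dress shirt $74.68: clothing & footwear → 0% + 1.5% transit = 1.5% → $1.1202
Webcam $126.06: electronics → 9% + 1.5% transit = 10.5% → $13.2363
Game controller $55.51: electronics → 9% + 1.5% transit = 10.5% → $5.82855
Dining chair $232.39: furniture → 3% + 0% transit = 3% → $6.9717
Scented candle $11.38: all other tangible goods → 6.25% + 3% transit = 9.25% → $1.05265
Unrounded tax sum = $32.1343 → $32.13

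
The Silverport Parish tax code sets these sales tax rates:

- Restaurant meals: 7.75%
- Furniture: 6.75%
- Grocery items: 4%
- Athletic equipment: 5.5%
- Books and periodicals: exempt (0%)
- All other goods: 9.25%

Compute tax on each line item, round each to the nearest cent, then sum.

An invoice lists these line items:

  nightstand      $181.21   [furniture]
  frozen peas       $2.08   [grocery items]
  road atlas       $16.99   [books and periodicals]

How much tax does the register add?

$12.31

Nightstand $181.21: furniture → 6.75% → $12.23
Frozen peas $2.08: grocery items → 4% → $0.08
Road atlas $16.99: books and periodicals → 0% → $0.00
Total tax = $12.23 + $0.08 = $12.31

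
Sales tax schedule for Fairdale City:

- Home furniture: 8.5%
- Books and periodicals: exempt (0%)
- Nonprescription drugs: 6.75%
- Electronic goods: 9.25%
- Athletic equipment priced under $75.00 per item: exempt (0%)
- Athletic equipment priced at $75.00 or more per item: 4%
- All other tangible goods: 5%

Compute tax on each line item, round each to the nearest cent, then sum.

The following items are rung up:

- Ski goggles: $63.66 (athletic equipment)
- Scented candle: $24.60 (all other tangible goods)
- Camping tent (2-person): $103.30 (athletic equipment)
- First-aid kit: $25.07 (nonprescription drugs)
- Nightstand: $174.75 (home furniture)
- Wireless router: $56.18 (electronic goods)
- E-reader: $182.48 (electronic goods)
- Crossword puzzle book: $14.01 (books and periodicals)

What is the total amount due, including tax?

Ski goggles $63.66: athletic equipment, under $75.00 → 0% → $0.00
Scented candle $24.60: all other tangible goods → 5% → $1.23
Camping tent (2-person) $103.30: athletic equipment, $75.00 or more → 4% → $4.13
First-aid kit $25.07: nonprescription drugs → 6.75% → $1.69
Nightstand $174.75: home furniture → 8.5% → $14.85
Wireless router $56.18: electronic goods → 9.25% → $5.20
E-reader $182.48: electronic goods → 9.25% → $16.88
Crossword puzzle book $14.01: books and periodicals → 0% → $0.00
Subtotal = $644.05; tax = $43.98; total due = $688.03

$688.03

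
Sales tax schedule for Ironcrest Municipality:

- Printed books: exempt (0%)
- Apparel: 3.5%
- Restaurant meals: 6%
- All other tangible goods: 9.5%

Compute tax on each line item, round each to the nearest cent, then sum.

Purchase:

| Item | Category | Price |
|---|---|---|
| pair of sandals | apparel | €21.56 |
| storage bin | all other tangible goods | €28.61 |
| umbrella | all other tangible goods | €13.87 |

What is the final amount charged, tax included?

€68.83

Pair of sandals €21.56: apparel → 3.5% → €0.75
Storage bin €28.61: all other tangible goods → 9.5% → €2.72
Umbrella €13.87: all other tangible goods → 9.5% → €1.32
Subtotal = €64.04; tax = €4.79; total due = €68.83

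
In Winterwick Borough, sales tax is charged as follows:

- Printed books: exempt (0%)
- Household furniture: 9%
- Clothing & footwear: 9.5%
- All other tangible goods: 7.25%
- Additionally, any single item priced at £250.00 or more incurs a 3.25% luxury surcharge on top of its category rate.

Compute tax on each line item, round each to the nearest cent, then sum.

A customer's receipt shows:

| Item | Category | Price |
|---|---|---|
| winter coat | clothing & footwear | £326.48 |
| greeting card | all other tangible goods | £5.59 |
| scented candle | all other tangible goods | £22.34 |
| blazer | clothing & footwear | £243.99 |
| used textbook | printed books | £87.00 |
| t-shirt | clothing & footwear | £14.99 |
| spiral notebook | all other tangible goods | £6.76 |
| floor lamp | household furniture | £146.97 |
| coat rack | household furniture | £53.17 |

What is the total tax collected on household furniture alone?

Floor lamp £146.97: household furniture → 9% → £13.23
Coat rack £53.17: household furniture → 9% → £4.79
Tax on household furniture = £13.23 + £4.79 = £18.02

£18.02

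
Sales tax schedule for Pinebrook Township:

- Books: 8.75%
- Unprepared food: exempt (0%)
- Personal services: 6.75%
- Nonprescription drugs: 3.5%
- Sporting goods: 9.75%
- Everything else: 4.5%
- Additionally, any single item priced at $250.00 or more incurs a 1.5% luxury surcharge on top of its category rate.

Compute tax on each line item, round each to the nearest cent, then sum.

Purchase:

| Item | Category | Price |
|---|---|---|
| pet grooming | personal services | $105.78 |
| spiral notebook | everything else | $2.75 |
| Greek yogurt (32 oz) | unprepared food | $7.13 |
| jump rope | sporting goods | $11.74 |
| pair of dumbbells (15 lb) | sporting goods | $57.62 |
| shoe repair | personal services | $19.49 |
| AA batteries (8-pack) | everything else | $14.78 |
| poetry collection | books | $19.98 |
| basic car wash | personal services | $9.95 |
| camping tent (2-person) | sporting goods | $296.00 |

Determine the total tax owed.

$51.73

Pet grooming $105.78: personal services → 6.75% → $7.14
Spiral notebook $2.75: everything else → 4.5% → $0.12
Greek yogurt (32 oz) $7.13: unprepared food → 0% → $0.00
Jump rope $11.74: sporting goods → 9.75% → $1.14
Pair of dumbbells (15 lb) $57.62: sporting goods → 9.75% → $5.62
Shoe repair $19.49: personal services → 6.75% → $1.32
AA batteries (8-pack) $14.78: everything else → 4.5% → $0.67
Poetry collection $19.98: books → 8.75% → $1.75
Basic car wash $9.95: personal services → 6.75% → $0.67
Camping tent (2-person) $296.00: sporting goods → 9.75% + 1.5% surcharge = 11.25% → $33.30
Total tax = $7.14 + $0.12 + $1.14 + $5.62 + $1.32 + $0.67 + $1.75 + $0.67 + $33.30 = $51.73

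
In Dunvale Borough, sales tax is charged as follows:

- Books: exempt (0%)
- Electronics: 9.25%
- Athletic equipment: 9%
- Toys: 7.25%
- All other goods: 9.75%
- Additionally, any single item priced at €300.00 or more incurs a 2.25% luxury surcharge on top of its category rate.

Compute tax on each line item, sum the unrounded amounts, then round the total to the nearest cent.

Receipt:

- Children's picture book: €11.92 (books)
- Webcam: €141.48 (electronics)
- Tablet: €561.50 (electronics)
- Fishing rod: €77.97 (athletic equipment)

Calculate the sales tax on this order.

€84.68

Children's picture book €11.92: books → 0% → €0.00
Webcam €141.48: electronics → 9.25% → €13.0869
Tablet €561.50: electronics → 9.25% + 2.25% surcharge = 11.5% → €64.5725
Fishing rod €77.97: athletic equipment → 9% → €7.0173
Unrounded tax sum = €84.6767 → €84.68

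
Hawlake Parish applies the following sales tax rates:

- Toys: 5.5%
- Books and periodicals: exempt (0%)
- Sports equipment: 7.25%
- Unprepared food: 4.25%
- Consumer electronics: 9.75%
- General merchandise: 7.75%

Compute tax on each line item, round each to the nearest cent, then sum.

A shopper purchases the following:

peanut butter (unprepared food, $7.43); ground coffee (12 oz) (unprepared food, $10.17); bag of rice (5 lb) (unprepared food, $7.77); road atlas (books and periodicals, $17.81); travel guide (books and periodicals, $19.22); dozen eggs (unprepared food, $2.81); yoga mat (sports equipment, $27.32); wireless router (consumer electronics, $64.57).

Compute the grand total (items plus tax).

Peanut butter $7.43: unprepared food → 4.25% → $0.32
Ground coffee (12 oz) $10.17: unprepared food → 4.25% → $0.43
Bag of rice (5 lb) $7.77: unprepared food → 4.25% → $0.33
Road atlas $17.81: books and periodicals → 0% → $0.00
Travel guide $19.22: books and periodicals → 0% → $0.00
Dozen eggs $2.81: unprepared food → 4.25% → $0.12
Yoga mat $27.32: sports equipment → 7.25% → $1.98
Wireless router $64.57: consumer electronics → 9.75% → $6.30
Subtotal = $157.10; tax = $9.48; total due = $166.58

$166.58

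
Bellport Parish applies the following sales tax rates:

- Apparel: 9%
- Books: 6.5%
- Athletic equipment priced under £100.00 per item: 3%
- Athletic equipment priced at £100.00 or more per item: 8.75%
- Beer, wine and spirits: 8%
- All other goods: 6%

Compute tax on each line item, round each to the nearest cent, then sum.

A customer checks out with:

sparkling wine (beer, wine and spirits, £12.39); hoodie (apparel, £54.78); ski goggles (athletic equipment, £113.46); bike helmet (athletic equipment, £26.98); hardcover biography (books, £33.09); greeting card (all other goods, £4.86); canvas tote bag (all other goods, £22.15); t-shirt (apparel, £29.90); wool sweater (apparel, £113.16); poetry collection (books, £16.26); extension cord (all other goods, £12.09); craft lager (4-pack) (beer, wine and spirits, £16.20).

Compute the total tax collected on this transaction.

Sparkling wine £12.39: beer, wine and spirits → 8% → £0.99
Hoodie £54.78: apparel → 9% → £4.93
Ski goggles £113.46: athletic equipment, £100.00 or more → 8.75% → £9.93
Bike helmet £26.98: athletic equipment, under £100.00 → 3% → £0.81
Hardcover biography £33.09: books → 6.5% → £2.15
Greeting card £4.86: all other goods → 6% → £0.29
Canvas tote bag £22.15: all other goods → 6% → £1.33
T-shirt £29.90: apparel → 9% → £2.69
Wool sweater £113.16: apparel → 9% → £10.18
Poetry collection £16.26: books → 6.5% → £1.06
Extension cord £12.09: all other goods → 6% → £0.73
Craft lager (4-pack) £16.20: beer, wine and spirits → 8% → £1.30
Total tax = £0.99 + £4.93 + £9.93 + £0.81 + £2.15 + £0.29 + £1.33 + £2.69 + £10.18 + £1.06 + £0.73 + £1.30 = £36.39

£36.39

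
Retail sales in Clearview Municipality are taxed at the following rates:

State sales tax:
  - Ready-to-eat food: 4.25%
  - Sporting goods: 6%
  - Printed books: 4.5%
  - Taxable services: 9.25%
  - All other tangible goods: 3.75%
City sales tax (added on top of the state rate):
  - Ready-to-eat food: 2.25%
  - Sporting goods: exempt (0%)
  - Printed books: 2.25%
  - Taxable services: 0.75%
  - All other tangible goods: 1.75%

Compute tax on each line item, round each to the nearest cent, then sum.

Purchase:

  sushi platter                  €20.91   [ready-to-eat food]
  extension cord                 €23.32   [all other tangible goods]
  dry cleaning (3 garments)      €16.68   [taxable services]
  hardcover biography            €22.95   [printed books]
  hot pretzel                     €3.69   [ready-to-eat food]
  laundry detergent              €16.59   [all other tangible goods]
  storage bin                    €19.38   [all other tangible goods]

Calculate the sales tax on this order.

Sushi platter €20.91: ready-to-eat food → 4.25% + 2.25% city = 6.5% → €1.36
Extension cord €23.32: all other tangible goods → 3.75% + 1.75% city = 5.5% → €1.28
Dry cleaning (3 garments) €16.68: taxable services → 9.25% + 0.75% city = 10% → €1.67
Hardcover biography €22.95: printed books → 4.5% + 2.25% city = 6.75% → €1.55
Hot pretzel €3.69: ready-to-eat food → 4.25% + 2.25% city = 6.5% → €0.24
Laundry detergent €16.59: all other tangible goods → 3.75% + 1.75% city = 5.5% → €0.91
Storage bin €19.38: all other tangible goods → 3.75% + 1.75% city = 5.5% → €1.07
Total tax = €1.36 + €1.28 + €1.67 + €1.55 + €0.24 + €0.91 + €1.07 = €8.08

€8.08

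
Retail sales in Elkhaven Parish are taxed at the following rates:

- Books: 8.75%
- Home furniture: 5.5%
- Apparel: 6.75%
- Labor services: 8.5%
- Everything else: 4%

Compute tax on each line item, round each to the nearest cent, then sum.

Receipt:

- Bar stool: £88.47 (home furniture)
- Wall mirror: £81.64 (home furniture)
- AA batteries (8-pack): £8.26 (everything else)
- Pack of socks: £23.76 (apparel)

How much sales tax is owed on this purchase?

£11.29

Bar stool £88.47: home furniture → 5.5% → £4.87
Wall mirror £81.64: home furniture → 5.5% → £4.49
AA batteries (8-pack) £8.26: everything else → 4% → £0.33
Pack of socks £23.76: apparel → 6.75% → £1.60
Total tax = £4.87 + £4.49 + £0.33 + £1.60 = £11.29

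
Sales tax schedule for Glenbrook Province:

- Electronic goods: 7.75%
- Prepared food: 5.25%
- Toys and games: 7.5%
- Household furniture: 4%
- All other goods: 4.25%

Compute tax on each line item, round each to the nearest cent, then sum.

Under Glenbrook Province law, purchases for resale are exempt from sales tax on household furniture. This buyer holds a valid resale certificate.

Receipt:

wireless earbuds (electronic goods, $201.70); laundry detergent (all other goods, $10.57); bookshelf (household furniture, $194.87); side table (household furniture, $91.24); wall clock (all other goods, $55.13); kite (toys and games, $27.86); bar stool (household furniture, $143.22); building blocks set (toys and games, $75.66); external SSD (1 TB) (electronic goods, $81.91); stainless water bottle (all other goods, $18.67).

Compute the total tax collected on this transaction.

Wireless earbuds $201.70: electronic goods → 7.75% → $15.63
Laundry detergent $10.57: all other goods → 4.25% → $0.45
Bookshelf $194.87: household furniture, buyer-exempt → 0% → $0.00
Side table $91.24: household furniture, buyer-exempt → 0% → $0.00
Wall clock $55.13: all other goods → 4.25% → $2.34
Kite $27.86: toys and games → 7.5% → $2.09
Bar stool $143.22: household furniture, buyer-exempt → 0% → $0.00
Building blocks set $75.66: toys and games → 7.5% → $5.67
External SSD (1 TB) $81.91: electronic goods → 7.75% → $6.35
Stainless water bottle $18.67: all other goods → 4.25% → $0.79
Total tax = $15.63 + $0.45 + $2.34 + $2.09 + $5.67 + $6.35 + $0.79 = $33.32

$33.32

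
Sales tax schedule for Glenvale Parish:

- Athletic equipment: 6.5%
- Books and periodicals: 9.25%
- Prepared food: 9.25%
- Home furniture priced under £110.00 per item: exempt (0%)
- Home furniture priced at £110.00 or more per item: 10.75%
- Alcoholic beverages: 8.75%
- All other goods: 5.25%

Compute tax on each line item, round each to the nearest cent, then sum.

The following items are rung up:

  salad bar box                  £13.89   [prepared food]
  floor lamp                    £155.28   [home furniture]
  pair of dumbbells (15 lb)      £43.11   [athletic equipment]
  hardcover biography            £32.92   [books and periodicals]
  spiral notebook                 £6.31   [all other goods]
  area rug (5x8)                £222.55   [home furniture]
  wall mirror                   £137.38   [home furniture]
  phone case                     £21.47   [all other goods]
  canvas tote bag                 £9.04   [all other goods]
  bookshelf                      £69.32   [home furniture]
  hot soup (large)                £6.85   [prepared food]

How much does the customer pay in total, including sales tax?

£783.19

Salad bar box £13.89: prepared food → 9.25% → £1.28
Floor lamp £155.28: home furniture, £110.00 or more → 10.75% → £16.69
Pair of dumbbells (15 lb) £43.11: athletic equipment → 6.5% → £2.80
Hardcover biography £32.92: books and periodicals → 9.25% → £3.05
Spiral notebook £6.31: all other goods → 5.25% → £0.33
Area rug (5x8) £222.55: home furniture, £110.00 or more → 10.75% → £23.92
Wall mirror £137.38: home furniture, £110.00 or more → 10.75% → £14.77
Phone case £21.47: all other goods → 5.25% → £1.13
Canvas tote bag £9.04: all other goods → 5.25% → £0.47
Bookshelf £69.32: home furniture, under £110.00 → 0% → £0.00
Hot soup (large) £6.85: prepared food → 9.25% → £0.63
Subtotal = £718.12; tax = £65.07; total due = £783.19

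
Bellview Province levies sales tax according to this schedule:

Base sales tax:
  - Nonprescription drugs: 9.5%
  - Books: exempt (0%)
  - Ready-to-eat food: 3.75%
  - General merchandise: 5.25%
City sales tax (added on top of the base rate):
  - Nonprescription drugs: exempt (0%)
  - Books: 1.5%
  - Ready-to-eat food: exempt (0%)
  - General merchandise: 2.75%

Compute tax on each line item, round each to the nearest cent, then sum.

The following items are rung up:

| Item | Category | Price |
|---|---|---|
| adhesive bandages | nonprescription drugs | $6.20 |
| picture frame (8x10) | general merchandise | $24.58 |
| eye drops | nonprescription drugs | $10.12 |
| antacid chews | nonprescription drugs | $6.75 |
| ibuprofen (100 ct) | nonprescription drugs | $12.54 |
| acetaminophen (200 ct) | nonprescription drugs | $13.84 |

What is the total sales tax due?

Adhesive bandages $6.20: nonprescription drugs → 9.5% + 0% city = 9.5% → $0.59
Picture frame (8x10) $24.58: general merchandise → 5.25% + 2.75% city = 8% → $1.97
Eye drops $10.12: nonprescription drugs → 9.5% + 0% city = 9.5% → $0.96
Antacid chews $6.75: nonprescription drugs → 9.5% + 0% city = 9.5% → $0.64
Ibuprofen (100 ct) $12.54: nonprescription drugs → 9.5% + 0% city = 9.5% → $1.19
Acetaminophen (200 ct) $13.84: nonprescription drugs → 9.5% + 0% city = 9.5% → $1.31
Total tax = $0.59 + $1.97 + $0.96 + $0.64 + $1.19 + $1.31 = $6.66

$6.66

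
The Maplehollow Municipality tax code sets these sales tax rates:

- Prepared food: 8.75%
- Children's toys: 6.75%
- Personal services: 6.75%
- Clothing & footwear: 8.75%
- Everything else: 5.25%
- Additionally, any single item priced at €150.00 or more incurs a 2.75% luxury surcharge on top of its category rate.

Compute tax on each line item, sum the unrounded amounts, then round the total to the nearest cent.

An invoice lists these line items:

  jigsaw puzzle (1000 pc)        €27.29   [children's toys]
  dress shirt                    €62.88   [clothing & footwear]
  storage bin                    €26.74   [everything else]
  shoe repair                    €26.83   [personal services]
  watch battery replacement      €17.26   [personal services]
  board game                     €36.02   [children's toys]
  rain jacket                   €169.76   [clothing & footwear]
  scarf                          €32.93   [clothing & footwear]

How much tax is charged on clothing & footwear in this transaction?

€27.91

Dress shirt €62.88: clothing & footwear → 8.75% → €5.502
Rain jacket €169.76: clothing & footwear → 8.75% + 2.75% surcharge = 11.5% → €19.5224
Scarf €32.93: clothing & footwear → 8.75% → €2.881375
Tax on clothing & footwear: unrounded sum = €27.905775 → €27.91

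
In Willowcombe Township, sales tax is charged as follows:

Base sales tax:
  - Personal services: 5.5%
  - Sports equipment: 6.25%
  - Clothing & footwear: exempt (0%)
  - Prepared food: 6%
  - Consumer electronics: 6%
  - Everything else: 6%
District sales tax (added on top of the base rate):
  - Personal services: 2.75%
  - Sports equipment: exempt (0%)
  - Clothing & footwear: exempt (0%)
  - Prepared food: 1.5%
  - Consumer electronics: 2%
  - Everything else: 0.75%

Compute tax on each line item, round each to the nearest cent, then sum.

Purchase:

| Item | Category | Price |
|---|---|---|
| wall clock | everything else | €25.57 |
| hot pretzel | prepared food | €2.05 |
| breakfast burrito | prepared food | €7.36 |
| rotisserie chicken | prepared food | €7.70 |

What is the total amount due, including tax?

€45.69

Wall clock €25.57: everything else → 6% + 0.75% district = 6.75% → €1.73
Hot pretzel €2.05: prepared food → 6% + 1.5% district = 7.5% → €0.15
Breakfast burrito €7.36: prepared food → 6% + 1.5% district = 7.5% → €0.55
Rotisserie chicken €7.70: prepared food → 6% + 1.5% district = 7.5% → €0.58
Subtotal = €42.68; tax = €3.01; total due = €45.69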